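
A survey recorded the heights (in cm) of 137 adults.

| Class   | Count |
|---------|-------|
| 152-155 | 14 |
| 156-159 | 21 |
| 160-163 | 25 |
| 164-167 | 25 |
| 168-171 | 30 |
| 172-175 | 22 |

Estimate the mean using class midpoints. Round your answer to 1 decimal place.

Midpoints: 153.5, 157.5, 161.5, 165.5, 169.5, 173.5
Σfm = 14×153.5 + 21×157.5 + 25×161.5 + 25×165.5 + 30×169.5 + 22×173.5 = 22533.5
n = Σf = 137
Mean = 22533.5 / 137 = 164.4781

164.5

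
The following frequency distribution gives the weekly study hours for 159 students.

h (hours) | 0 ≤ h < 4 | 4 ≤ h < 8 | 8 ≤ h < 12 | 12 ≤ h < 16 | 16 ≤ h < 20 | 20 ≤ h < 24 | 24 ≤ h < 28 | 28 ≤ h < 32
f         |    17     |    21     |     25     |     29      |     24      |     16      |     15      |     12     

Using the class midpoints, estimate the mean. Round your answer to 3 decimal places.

Midpoints: 2, 6, 10, 14, 18, 22, 26, 30
Σfm = 17×2 + 21×6 + 25×10 + 29×14 + 24×18 + 16×22 + 15×26 + 12×30 = 2350
n = Σf = 159
Mean = 2350 / 159 = 14.7799

14.780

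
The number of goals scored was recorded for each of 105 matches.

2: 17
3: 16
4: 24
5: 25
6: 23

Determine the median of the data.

4

Cumulative frequencies: 17, 33, 57, 82, 105
n = 105, so the median is the value in position (n+1)/2 = 53.
Position 53 falls at value 4.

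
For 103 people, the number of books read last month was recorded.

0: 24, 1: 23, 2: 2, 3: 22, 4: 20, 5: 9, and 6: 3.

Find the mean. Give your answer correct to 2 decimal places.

2.29

Values: 0, 1, 2, 3, 4, 5, 6
Σfx = 24×0 + 23×1 + 2×2 + 22×3 + 20×4 + 9×5 + 3×6 = 236
n = Σf = 103
Mean = 236 / 103 = 2.2913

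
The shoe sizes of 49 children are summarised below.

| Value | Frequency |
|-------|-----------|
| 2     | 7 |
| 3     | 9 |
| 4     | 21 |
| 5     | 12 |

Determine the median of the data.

Cumulative frequencies: 7, 16, 37, 49
n = 49, so the median is the value in position (n+1)/2 = 25.
Position 25 falls at value 4.

4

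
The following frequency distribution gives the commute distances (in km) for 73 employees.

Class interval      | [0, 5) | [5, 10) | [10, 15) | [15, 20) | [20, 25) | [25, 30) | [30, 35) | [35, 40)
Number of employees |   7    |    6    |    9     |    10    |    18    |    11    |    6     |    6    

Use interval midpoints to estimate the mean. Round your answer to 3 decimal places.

20.240

Midpoints: 2.5, 7.5, 12.5, 17.5, 22.5, 27.5, 32.5, 37.5
Σfm = 7×2.5 + 6×7.5 + 9×12.5 + 10×17.5 + 18×22.5 + 11×27.5 + 6×32.5 + 6×37.5 = 1477.5
n = Σf = 73
Mean = 1477.5 / 73 = 20.2397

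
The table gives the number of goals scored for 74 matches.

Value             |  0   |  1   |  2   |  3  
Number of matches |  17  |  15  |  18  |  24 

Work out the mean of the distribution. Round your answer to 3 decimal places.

1.662

Values: 0, 1, 2, 3
Σfx = 17×0 + 15×1 + 18×2 + 24×3 = 123
n = Σf = 74
Mean = 123 / 74 = 1.6622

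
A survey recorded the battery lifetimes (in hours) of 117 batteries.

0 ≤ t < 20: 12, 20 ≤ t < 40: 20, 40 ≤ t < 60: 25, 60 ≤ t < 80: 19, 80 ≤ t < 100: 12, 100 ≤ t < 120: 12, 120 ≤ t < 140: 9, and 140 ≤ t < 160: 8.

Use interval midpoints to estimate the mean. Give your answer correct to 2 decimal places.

68.97

Midpoints: 10, 30, 50, 70, 90, 110, 130, 150
Σfm = 12×10 + 20×30 + 25×50 + 19×70 + 12×90 + 12×110 + 9×130 + 8×150 = 8070
n = Σf = 117
Mean = 8070 / 117 = 68.9744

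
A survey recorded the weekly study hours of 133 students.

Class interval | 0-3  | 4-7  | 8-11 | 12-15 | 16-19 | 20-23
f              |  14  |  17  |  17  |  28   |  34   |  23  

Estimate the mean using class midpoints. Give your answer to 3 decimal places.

Midpoints: 1.5, 5.5, 9.5, 13.5, 17.5, 21.5
Σfm = 14×1.5 + 17×5.5 + 17×9.5 + 28×13.5 + 34×17.5 + 23×21.5 = 1743.5
n = Σf = 133
Mean = 1743.5 / 133 = 13.1090

13.109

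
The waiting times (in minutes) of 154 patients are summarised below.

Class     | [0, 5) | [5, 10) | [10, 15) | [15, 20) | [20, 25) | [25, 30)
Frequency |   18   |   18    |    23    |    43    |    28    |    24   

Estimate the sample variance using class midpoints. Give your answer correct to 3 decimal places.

Midpoints: 2.5, 7.5, 12.5, 17.5, 22.5, 27.5
n = 154, Σfm = 2510, mean = 16.2987
Σfm² = 50212.5
Σf(m − x̄)² = Σfm² − (Σfm)²/n = 50212.5 − 2510²/154 = 9302.7597
Sample variance = 9302.7597 / 153 = 60.8024

60.802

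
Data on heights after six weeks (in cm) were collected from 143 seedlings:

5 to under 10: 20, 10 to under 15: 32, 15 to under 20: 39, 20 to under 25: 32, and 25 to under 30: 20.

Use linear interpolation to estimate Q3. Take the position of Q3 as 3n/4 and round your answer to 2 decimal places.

22.54

Cumulative frequencies: 20, 52, 91, 123, 143
n = 143; position = 3n/4 = 107.25.
This falls in the class 20 to under 25: L = 20, F = 91, f = 32, h = 5.
Upper quartile ≈ 20 + ((107.25 − 91) / 32) × 5 = 22.5391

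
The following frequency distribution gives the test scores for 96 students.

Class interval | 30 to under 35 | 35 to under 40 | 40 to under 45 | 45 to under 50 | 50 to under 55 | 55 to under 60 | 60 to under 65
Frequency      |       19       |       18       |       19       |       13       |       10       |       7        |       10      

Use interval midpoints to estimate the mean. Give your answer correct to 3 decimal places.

Midpoints: 32.5, 37.5, 42.5, 47.5, 52.5, 57.5, 62.5
Σfm = 19×32.5 + 18×37.5 + 19×42.5 + 13×47.5 + 10×52.5 + 7×57.5 + 10×62.5 = 4270
n = Σf = 96
Mean = 4270 / 96 = 44.4792

44.479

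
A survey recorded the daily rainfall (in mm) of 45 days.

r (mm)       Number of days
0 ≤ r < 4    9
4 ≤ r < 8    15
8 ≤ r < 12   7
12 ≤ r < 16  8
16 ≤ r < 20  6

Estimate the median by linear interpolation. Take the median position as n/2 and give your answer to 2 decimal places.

7.60

Cumulative frequencies: 9, 24, 31, 39, 45
n = 45; position = n/2 = 22.5.
This falls in the class 4 ≤ r < 8: L = 4, F = 9, f = 15, h = 4.
Median ≈ 4 + ((22.5 − 9) / 15) × 4 = 7.6000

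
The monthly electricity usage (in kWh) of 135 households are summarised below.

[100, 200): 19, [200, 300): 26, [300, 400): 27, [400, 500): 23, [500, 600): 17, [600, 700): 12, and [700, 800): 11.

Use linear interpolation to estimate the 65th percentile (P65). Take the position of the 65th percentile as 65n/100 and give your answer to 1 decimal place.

Cumulative frequencies: 19, 45, 72, 95, 112, 124, 135
n = 135; position = 65n/100 = 87.75.
This falls in the class [400, 500): L = 400, F = 72, f = 23, h = 100.
65th percentile ≈ 400 + ((87.75 − 72) / 23) × 100 = 468.4783

468.5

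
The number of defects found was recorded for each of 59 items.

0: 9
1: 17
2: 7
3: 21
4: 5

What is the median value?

2

Cumulative frequencies: 9, 26, 33, 54, 59
n = 59, so the median is the value in position (n+1)/2 = 30.
Position 30 falls at value 2.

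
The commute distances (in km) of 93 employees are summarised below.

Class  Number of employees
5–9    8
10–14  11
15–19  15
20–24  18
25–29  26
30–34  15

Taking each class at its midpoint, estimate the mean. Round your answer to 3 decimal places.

Midpoints: 7, 12, 17, 22, 27, 32
Σfm = 8×7 + 11×12 + 15×17 + 18×22 + 26×27 + 15×32 = 2021
n = Σf = 93
Mean = 2021 / 93 = 21.7312

21.731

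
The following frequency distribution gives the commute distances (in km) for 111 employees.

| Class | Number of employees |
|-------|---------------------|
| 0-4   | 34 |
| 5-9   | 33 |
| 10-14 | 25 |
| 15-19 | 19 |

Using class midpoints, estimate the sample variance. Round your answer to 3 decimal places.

28.960

Midpoints: 2, 7, 12, 17
n = 111, Σfm = 922, mean = 8.3063
Σfm² = 10844
Σf(m − x̄)² = Σfm² − (Σfm)²/n = 10844 − 922²/111 = 3185.5856
Sample variance = 3185.5856 / 110 = 28.9599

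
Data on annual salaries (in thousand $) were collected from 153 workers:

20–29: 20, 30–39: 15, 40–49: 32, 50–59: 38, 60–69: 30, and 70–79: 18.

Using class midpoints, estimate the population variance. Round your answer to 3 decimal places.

231.048

Midpoints: 24.5, 34.5, 44.5, 54.5, 64.5, 74.5
n = 153, Σfm = 7778.5, mean = 50.8399
Σfm² = 430808.25
Σf(m − x̄)² = Σfm² − (Σfm)²/n = 430808.25 − 7778.5²/153 = 35350.3268
Population variance = 35350.3268 / 153 = 231.0479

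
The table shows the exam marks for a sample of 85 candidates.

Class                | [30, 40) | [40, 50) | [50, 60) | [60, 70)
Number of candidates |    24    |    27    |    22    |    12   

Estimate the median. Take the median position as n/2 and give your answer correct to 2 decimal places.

46.85

Cumulative frequencies: 24, 51, 73, 85
n = 85; position = n/2 = 42.5.
This falls in the class [40, 50): L = 40, F = 24, f = 27, h = 10.
Median ≈ 40 + ((42.5 − 24) / 27) × 10 = 46.8519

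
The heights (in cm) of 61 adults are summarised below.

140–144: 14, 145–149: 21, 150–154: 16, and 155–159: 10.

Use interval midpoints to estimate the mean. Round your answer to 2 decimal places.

148.80

Midpoints: 142, 147, 152, 157
Σfm = 14×142 + 21×147 + 16×152 + 10×157 = 9077
n = Σf = 61
Mean = 9077 / 61 = 148.8033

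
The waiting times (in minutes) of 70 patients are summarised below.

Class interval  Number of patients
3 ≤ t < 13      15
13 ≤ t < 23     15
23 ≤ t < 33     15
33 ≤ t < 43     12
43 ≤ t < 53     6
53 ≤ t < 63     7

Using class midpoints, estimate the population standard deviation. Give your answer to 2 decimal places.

15.77

Midpoints: 8, 18, 28, 38, 48, 58
n = 70, Σfm = 1960, mean = 28.0000
Σfm² = 72280
Σf(m − x̄)² = Σfm² − (Σfm)²/n = 72280 − 1960²/70 = 17400.0000
Population variance = 17400.0000 / 70 = 248.5714
Standard deviation = √248.5714 = 15.7661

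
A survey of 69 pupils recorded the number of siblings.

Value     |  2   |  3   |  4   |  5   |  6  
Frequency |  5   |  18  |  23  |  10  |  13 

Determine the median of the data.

4

Cumulative frequencies: 5, 23, 46, 56, 69
n = 69, so the median is the value in position (n+1)/2 = 35.
Position 35 falls at value 4.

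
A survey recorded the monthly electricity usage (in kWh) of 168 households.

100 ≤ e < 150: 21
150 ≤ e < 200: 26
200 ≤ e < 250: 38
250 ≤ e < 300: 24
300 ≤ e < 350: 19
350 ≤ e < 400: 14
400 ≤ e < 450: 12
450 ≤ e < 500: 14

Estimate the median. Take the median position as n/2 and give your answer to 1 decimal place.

Cumulative frequencies: 21, 47, 85, 109, 128, 142, 154, 168
n = 168; position = n/2 = 84.
This falls in the class 200 ≤ e < 250: L = 200, F = 47, f = 38, h = 50.
Median ≈ 200 + ((84 − 47) / 38) × 50 = 248.6842

248.7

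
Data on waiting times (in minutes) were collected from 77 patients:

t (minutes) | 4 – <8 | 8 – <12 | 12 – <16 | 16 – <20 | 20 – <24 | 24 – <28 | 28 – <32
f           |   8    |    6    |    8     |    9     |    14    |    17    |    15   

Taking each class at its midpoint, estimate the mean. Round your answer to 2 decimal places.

20.55

Midpoints: 6, 10, 14, 18, 22, 26, 30
Σfm = 8×6 + 6×10 + 8×14 + 9×18 + 14×22 + 17×26 + 15×30 = 1582
n = Σf = 77
Mean = 1582 / 77 = 20.5455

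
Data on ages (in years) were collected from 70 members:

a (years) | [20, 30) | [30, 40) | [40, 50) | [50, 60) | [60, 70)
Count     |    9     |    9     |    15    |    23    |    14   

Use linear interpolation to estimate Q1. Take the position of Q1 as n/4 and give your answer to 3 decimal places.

39.444

Cumulative frequencies: 9, 18, 33, 56, 70
n = 70; position = n/4 = 17.5.
This falls in the class [30, 40): L = 30, F = 9, f = 9, h = 10.
Lower quartile ≈ 30 + ((17.5 − 9) / 9) × 10 = 39.4444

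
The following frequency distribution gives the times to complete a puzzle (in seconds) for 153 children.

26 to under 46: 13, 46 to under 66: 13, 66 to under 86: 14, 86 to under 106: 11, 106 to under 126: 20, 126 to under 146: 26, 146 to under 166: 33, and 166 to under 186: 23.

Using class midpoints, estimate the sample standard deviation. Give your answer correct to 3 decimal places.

Midpoints: 36, 56, 76, 96, 116, 136, 156, 176
n = 153, Σfm = 18368, mean = 120.0523
Σfm² = 2505408
Σf(m − x̄)² = Σfm² − (Σfm)²/n = 2505408 − 18368²/153 = 300287.5817
Sample variance = 300287.5817 / 152 = 1975.5762
Standard deviation = √1975.5762 = 44.4475

44.447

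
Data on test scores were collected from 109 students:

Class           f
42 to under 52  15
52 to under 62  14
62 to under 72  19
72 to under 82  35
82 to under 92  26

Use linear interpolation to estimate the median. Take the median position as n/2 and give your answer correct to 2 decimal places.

73.86

Cumulative frequencies: 15, 29, 48, 83, 109
n = 109; position = n/2 = 54.5.
This falls in the class 72 to under 82: L = 72, F = 48, f = 35, h = 10.
Median ≈ 72 + ((54.5 − 48) / 35) × 10 = 73.8571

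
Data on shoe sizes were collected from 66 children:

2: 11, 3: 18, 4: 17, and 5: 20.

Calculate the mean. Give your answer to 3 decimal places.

3.697

Values: 2, 3, 4, 5
Σfx = 11×2 + 18×3 + 17×4 + 20×5 = 244
n = Σf = 66
Mean = 244 / 66 = 3.6970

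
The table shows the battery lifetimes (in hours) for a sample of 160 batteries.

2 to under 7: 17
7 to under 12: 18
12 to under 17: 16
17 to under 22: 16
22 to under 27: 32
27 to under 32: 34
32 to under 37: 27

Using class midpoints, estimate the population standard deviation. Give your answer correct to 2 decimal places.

Midpoints: 4.5, 9.5, 14.5, 19.5, 24.5, 29.5, 34.5
n = 160, Σfm = 3510, mean = 21.9375
Σfm² = 92350
Σf(m − x̄)² = Σfm² − (Σfm)²/n = 92350 − 3510²/160 = 15349.3750
Population variance = 15349.3750 / 160 = 95.9336
Standard deviation = √95.9336 = 9.7946

9.79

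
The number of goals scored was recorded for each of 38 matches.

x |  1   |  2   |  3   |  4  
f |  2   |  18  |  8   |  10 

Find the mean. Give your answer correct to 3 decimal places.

2.684

Values: 1, 2, 3, 4
Σfx = 2×1 + 18×2 + 8×3 + 10×4 = 102
n = Σf = 38
Mean = 102 / 38 = 2.6842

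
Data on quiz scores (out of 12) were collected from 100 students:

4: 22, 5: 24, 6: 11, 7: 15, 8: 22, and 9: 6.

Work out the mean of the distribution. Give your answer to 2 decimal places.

Values: 4, 5, 6, 7, 8, 9
Σfx = 22×4 + 24×5 + 11×6 + 15×7 + 22×8 + 6×9 = 609
n = Σf = 100
Mean = 609 / 100 = 6.0900

6.09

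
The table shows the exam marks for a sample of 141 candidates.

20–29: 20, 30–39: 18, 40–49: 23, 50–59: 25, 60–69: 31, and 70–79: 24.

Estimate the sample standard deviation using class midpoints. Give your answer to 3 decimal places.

Midpoints: 24.5, 34.5, 44.5, 54.5, 64.5, 74.5
n = 141, Σfm = 7284.5, mean = 51.6631
Σfm² = 415405.25
Σf(m − x̄)² = Σfm² − (Σfm)²/n = 415405.25 − 7284.5²/141 = 39065.2482
Sample variance = 39065.2482 / 140 = 279.0375
Standard deviation = √279.0375 = 16.7044

16.704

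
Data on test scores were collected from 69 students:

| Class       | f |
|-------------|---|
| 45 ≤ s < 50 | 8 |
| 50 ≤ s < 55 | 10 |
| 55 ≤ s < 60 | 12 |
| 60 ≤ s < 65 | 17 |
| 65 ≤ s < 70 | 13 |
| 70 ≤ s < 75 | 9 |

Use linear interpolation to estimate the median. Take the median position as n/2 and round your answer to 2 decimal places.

61.32

Cumulative frequencies: 8, 18, 30, 47, 60, 69
n = 69; position = n/2 = 34.5.
This falls in the class 60 ≤ s < 65: L = 60, F = 30, f = 17, h = 5.
Median ≈ 60 + ((34.5 − 30) / 17) × 5 = 61.3235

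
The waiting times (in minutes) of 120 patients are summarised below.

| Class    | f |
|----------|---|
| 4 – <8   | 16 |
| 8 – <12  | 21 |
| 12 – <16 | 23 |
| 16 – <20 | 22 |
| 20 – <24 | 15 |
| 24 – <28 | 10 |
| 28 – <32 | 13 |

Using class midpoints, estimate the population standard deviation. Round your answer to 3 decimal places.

7.397

Midpoints: 6, 10, 14, 18, 22, 26, 30
n = 120, Σfm = 2004, mean = 16.7000
Σfm² = 40032
Σf(m − x̄)² = Σfm² − (Σfm)²/n = 40032 − 2004²/120 = 6565.2000
Population variance = 6565.2000 / 120 = 54.7100
Standard deviation = √54.7100 = 7.3966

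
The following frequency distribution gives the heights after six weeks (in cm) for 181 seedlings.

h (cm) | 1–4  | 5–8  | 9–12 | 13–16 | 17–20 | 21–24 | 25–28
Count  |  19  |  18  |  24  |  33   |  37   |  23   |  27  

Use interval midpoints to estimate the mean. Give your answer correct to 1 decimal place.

15.5

Midpoints: 2.5, 6.5, 10.5, 14.5, 18.5, 22.5, 26.5
Σfm = 19×2.5 + 18×6.5 + 24×10.5 + 33×14.5 + 37×18.5 + 23×22.5 + 27×26.5 = 2812.5
n = Σf = 181
Mean = 2812.5 / 181 = 15.5387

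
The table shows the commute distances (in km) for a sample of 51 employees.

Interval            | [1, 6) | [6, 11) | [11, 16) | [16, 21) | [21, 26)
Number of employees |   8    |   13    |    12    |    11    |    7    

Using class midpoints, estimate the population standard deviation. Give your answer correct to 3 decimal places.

Midpoints: 3.5, 8.5, 13.5, 18.5, 23.5
n = 51, Σfm = 668.5, mean = 13.1078
Σfm² = 10854.75
Σf(m − x̄)² = Σfm² − (Σfm)²/n = 10854.75 − 668.5²/51 = 2092.1569
Population variance = 2092.1569 / 51 = 41.0227
Standard deviation = √41.0227 = 6.4049

6.405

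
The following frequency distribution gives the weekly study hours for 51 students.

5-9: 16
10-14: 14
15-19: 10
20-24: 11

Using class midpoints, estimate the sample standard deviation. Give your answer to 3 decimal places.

5.700

Midpoints: 7, 12, 17, 22
n = 51, Σfm = 692, mean = 13.5686
Σfm² = 11014
Σf(m − x̄)² = Σfm² − (Σfm)²/n = 11014 − 692²/51 = 1624.5098
Sample variance = 1624.5098 / 50 = 32.4902
Standard deviation = √32.4902 = 5.7000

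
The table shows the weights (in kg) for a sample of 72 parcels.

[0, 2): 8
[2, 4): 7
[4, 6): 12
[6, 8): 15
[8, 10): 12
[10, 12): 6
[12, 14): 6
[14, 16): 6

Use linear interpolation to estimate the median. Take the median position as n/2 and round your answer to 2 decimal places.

Cumulative frequencies: 8, 15, 27, 42, 54, 60, 66, 72
n = 72; position = n/2 = 36.
This falls in the class [6, 8): L = 6, F = 27, f = 15, h = 2.
Median ≈ 6 + ((36 − 27) / 15) × 2 = 7.2000

7.20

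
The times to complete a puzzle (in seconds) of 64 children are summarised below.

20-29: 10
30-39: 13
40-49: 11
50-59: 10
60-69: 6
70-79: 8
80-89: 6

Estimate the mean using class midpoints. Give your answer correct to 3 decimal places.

50.281

Midpoints: 24.5, 34.5, 44.5, 54.5, 64.5, 74.5, 84.5
Σfm = 10×24.5 + 13×34.5 + 11×44.5 + 10×54.5 + 6×64.5 + 8×74.5 + 6×84.5 = 3218
n = Σf = 64
Mean = 3218 / 64 = 50.2812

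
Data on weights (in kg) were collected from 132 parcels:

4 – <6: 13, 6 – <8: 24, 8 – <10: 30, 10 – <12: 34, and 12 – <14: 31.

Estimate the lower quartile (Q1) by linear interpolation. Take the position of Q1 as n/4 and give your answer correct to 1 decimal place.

7.7

Cumulative frequencies: 13, 37, 67, 101, 132
n = 132; position = n/4 = 33.
This falls in the class 6 – <8: L = 6, F = 13, f = 24, h = 2.
Lower quartile ≈ 6 + ((33 − 13) / 24) × 2 = 7.6667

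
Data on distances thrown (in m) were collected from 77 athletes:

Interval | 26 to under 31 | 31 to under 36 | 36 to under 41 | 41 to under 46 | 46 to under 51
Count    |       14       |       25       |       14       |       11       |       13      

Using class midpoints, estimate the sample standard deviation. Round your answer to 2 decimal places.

Midpoints: 28.5, 33.5, 38.5, 43.5, 48.5
n = 77, Σfm = 2884.5, mean = 37.4610
Σfm² = 111573.25
Σf(m − x̄)² = Σfm² − (Σfm)²/n = 111573.25 − 2884.5²/77 = 3516.8831
Sample variance = 3516.8831 / 76 = 46.2748
Standard deviation = √46.2748 = 6.8026

6.80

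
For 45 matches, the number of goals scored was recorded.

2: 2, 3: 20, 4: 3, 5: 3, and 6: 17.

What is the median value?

4

Cumulative frequencies: 2, 22, 25, 28, 45
n = 45, so the median is the value in position (n+1)/2 = 23.
Position 23 falls at value 4.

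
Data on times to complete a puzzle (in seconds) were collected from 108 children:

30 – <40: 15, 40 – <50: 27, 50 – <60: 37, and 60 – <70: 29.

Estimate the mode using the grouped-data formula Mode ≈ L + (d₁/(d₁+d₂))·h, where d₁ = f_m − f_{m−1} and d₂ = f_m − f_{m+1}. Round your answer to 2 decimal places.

55.56

Modal class: 50 – <60 (highest frequency 37).
d₁ = 37 − 27 = 10, d₂ = 37 − 29 = 8
Mode ≈ 50 + (10/(10+8)) × 10 = 50 + 5.5556 = 55.5556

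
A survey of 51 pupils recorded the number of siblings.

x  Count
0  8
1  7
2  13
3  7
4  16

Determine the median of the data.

Cumulative frequencies: 8, 15, 28, 35, 51
n = 51, so the median is the value in position (n+1)/2 = 26.
Position 26 falls at value 2.

2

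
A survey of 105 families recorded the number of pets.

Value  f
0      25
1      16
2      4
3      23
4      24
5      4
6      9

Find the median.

3

Cumulative frequencies: 25, 41, 45, 68, 92, 96, 105
n = 105, so the median is the value in position (n+1)/2 = 53.
Position 53 falls at value 3.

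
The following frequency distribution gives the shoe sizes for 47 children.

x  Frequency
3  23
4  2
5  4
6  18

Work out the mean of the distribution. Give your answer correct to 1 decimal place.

Values: 3, 4, 5, 6
Σfx = 23×3 + 2×4 + 4×5 + 18×6 = 205
n = Σf = 47
Mean = 205 / 47 = 4.3617

4.4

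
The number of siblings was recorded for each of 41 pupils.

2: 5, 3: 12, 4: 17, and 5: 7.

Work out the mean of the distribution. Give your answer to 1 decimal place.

Values: 2, 3, 4, 5
Σfx = 5×2 + 12×3 + 17×4 + 7×5 = 149
n = Σf = 41
Mean = 149 / 41 = 3.6341

3.6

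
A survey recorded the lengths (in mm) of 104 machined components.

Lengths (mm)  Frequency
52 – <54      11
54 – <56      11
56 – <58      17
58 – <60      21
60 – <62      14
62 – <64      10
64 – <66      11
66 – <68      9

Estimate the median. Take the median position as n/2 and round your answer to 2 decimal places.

59.24

Cumulative frequencies: 11, 22, 39, 60, 74, 84, 95, 104
n = 104; position = n/2 = 52.
This falls in the class 58 – <60: L = 58, F = 39, f = 21, h = 2.
Median ≈ 58 + ((52 − 39) / 21) × 2 = 59.2381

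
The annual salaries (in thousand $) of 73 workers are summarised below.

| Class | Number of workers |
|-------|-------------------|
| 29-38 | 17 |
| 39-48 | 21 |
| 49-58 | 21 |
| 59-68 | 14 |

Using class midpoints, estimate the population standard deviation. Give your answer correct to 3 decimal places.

10.467

Midpoints: 33.5, 43.5, 53.5, 63.5
n = 73, Σfm = 3495.5, mean = 47.8836
Σfm² = 175374.25
Σf(m − x̄)² = Σfm² − (Σfm)²/n = 175374.25 − 3495.5²/73 = 7997.2603
Population variance = 7997.2603 / 73 = 109.5515
Standard deviation = √109.5515 = 10.4667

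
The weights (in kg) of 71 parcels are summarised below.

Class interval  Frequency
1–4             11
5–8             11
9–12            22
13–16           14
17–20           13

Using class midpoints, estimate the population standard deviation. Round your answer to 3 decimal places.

5.207

Midpoints: 2.5, 6.5, 10.5, 14.5, 18.5
n = 71, Σfm = 773.5, mean = 10.8944
Σfm² = 10351.75
Σf(m − x̄)² = Σfm² − (Σfm)²/n = 10351.75 − 773.5²/71 = 1924.9577
Population variance = 1924.9577 / 71 = 27.1121
Standard deviation = √27.1121 = 5.2069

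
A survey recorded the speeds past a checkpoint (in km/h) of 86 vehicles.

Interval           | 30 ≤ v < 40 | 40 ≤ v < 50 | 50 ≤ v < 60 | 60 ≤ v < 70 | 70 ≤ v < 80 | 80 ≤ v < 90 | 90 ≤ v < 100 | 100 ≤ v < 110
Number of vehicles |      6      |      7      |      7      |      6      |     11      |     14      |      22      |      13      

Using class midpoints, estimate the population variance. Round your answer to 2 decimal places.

465.22

Midpoints: 35, 45, 55, 65, 75, 85, 95, 105
n = 86, Σfm = 6770, mean = 78.7209
Σfm² = 572950
Σf(m − x̄)² = Σfm² − (Σfm)²/n = 572950 − 6770²/86 = 40009.3023
Population variance = 40009.3023 / 86 = 465.2244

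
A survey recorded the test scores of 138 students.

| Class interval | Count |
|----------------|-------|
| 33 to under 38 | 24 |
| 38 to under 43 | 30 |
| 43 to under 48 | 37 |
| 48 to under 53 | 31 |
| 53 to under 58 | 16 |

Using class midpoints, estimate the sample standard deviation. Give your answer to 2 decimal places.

Midpoints: 35.5, 40.5, 45.5, 50.5, 55.5
n = 138, Σfm = 6204, mean = 44.9565
Σfm² = 284394.5
Σf(m − x̄)² = Σfm² − (Σfm)²/n = 284394.5 − 6204²/138 = 5484.2391
Sample variance = 5484.2391 / 137 = 40.0309
Standard deviation = √40.0309 = 6.3270

6.33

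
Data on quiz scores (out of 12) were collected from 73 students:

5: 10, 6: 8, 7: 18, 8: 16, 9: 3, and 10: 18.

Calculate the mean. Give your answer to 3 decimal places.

7.658

Values: 5, 6, 7, 8, 9, 10
Σfx = 10×5 + 8×6 + 18×7 + 16×8 + 3×9 + 18×10 = 559
n = Σf = 73
Mean = 559 / 73 = 7.6575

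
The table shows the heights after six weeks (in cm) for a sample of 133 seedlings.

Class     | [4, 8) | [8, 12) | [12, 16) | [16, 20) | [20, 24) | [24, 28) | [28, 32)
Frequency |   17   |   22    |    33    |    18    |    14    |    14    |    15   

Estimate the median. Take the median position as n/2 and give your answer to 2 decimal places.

Cumulative frequencies: 17, 39, 72, 90, 104, 118, 133
n = 133; position = n/2 = 66.5.
This falls in the class [12, 16): L = 12, F = 39, f = 33, h = 4.
Median ≈ 12 + ((66.5 − 39) / 33) × 4 = 15.3333

15.33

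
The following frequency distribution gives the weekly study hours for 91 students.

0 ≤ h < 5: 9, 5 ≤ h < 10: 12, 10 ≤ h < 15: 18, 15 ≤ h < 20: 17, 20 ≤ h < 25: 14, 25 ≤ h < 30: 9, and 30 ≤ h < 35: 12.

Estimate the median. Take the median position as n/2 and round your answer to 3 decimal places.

Cumulative frequencies: 9, 21, 39, 56, 70, 79, 91
n = 91; position = n/2 = 45.5.
This falls in the class 15 ≤ h < 20: L = 15, F = 39, f = 17, h = 5.
Median ≈ 15 + ((45.5 − 39) / 17) × 5 = 16.9118

16.912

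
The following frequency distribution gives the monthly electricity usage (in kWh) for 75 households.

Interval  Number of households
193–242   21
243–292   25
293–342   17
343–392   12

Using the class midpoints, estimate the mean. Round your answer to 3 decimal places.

Midpoints: 217.5, 267.5, 317.5, 367.5
Σfm = 21×217.5 + 25×267.5 + 17×317.5 + 12×367.5 = 21062.5
n = Σf = 75
Mean = 21062.5 / 75 = 280.8333

280.833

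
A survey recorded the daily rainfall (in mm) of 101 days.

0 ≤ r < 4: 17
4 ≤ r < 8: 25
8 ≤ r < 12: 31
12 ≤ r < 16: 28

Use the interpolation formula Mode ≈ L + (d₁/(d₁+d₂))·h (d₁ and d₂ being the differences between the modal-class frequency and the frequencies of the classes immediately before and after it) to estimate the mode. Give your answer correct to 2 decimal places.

10.67

Modal class: 8 ≤ r < 12 (highest frequency 31).
d₁ = 31 − 25 = 6, d₂ = 31 − 28 = 3
Mode ≈ 8 + (6/(6+3)) × 4 = 8 + 2.6667 = 10.6667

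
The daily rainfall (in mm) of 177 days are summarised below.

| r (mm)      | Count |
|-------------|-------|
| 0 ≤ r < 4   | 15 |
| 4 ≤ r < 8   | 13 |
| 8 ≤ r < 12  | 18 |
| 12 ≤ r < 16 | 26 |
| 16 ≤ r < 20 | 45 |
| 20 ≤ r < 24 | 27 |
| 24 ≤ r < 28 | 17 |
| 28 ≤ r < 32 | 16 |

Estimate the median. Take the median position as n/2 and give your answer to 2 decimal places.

17.47

Cumulative frequencies: 15, 28, 46, 72, 117, 144, 161, 177
n = 177; position = n/2 = 88.5.
This falls in the class 16 ≤ r < 20: L = 16, F = 72, f = 45, h = 4.
Median ≈ 16 + ((88.5 − 72) / 45) × 4 = 17.4667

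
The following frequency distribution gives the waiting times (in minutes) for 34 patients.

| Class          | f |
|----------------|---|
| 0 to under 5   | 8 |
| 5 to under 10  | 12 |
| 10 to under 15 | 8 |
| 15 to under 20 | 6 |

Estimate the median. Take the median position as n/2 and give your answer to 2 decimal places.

8.75

Cumulative frequencies: 8, 20, 28, 34
n = 34; position = n/2 = 17.
This falls in the class 5 to under 10: L = 5, F = 8, f = 12, h = 5.
Median ≈ 5 + ((17 − 8) / 12) × 5 = 8.7500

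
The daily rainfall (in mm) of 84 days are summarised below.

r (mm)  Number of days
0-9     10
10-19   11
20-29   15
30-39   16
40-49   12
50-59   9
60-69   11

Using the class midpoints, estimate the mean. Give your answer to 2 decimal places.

34.02

Midpoints: 4.5, 14.5, 24.5, 34.5, 44.5, 54.5, 64.5
Σfm = 10×4.5 + 11×14.5 + 15×24.5 + 16×34.5 + 12×44.5 + 9×54.5 + 11×64.5 = 2858
n = Σf = 84
Mean = 2858 / 84 = 34.0238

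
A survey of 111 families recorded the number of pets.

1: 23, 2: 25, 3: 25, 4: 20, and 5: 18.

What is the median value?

Cumulative frequencies: 23, 48, 73, 93, 111
n = 111, so the median is the value in position (n+1)/2 = 56.
Position 56 falls at value 3.

3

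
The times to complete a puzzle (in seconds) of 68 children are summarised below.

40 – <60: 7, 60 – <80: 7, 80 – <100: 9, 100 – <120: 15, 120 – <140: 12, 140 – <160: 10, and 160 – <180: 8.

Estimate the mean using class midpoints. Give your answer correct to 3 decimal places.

113.529

Midpoints: 50, 70, 90, 110, 130, 150, 170
Σfm = 7×50 + 7×70 + 9×90 + 15×110 + 12×130 + 10×150 + 8×170 = 7720
n = Σf = 68
Mean = 7720 / 68 = 113.5294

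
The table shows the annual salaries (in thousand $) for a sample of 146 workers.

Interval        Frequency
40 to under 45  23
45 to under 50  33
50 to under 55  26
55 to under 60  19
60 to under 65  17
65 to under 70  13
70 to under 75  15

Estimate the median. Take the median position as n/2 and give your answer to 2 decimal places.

Cumulative frequencies: 23, 56, 82, 101, 118, 131, 146
n = 146; position = n/2 = 73.
This falls in the class 50 to under 55: L = 50, F = 56, f = 26, h = 5.
Median ≈ 50 + ((73 − 56) / 26) × 5 = 53.2692

53.27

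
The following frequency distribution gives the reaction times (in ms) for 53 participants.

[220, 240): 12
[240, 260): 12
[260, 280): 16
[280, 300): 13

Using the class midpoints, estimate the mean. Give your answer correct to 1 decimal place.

261.3

Midpoints: 230, 250, 270, 290
Σfm = 12×230 + 12×250 + 16×270 + 13×290 = 13850
n = Σf = 53
Mean = 13850 / 53 = 261.3208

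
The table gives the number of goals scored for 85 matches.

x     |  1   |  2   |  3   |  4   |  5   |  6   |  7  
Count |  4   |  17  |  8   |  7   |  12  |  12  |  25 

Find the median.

Cumulative frequencies: 4, 21, 29, 36, 48, 60, 85
n = 85, so the median is the value in position (n+1)/2 = 43.
Position 43 falls at value 5.

5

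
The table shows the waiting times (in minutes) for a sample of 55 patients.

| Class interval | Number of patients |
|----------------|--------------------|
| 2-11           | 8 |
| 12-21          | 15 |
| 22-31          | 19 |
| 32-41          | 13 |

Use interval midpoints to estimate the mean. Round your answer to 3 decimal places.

Midpoints: 6.5, 16.5, 26.5, 36.5
Σfm = 8×6.5 + 15×16.5 + 19×26.5 + 13×36.5 = 1277.5
n = Σf = 55
Mean = 1277.5 / 55 = 23.2273

23.227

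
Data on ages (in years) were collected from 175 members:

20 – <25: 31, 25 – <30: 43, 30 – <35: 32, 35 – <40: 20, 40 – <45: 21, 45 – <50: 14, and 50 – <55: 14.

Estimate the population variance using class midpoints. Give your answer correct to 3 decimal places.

86.245

Midpoints: 22.5, 27.5, 32.5, 37.5, 42.5, 47.5, 52.5
n = 175, Σfm = 5962.5, mean = 34.0714
Σfm² = 218243.75
Σf(m − x̄)² = Σfm² − (Σfm)²/n = 218243.75 − 5962.5²/175 = 15092.8571
Population variance = 15092.8571 / 175 = 86.2449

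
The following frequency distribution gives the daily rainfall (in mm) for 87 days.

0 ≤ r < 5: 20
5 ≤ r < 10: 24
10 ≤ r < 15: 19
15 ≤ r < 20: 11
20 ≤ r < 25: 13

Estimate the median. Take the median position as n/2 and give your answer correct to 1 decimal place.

Cumulative frequencies: 20, 44, 63, 74, 87
n = 87; position = n/2 = 43.5.
This falls in the class 5 ≤ r < 10: L = 5, F = 20, f = 24, h = 5.
Median ≈ 5 + ((43.5 − 20) / 24) × 5 = 9.8958

9.9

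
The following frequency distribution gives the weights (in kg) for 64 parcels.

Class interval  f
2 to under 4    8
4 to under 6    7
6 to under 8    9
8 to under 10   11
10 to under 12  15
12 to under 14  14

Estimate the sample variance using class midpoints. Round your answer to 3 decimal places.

Midpoints: 3, 5, 7, 9, 11, 13
n = 64, Σfm = 568, mean = 8.8750
Σfm² = 5760
Σf(m − x̄)² = Σfm² − (Σfm)²/n = 5760 − 568²/64 = 719.0000
Sample variance = 719.0000 / 63 = 11.4127

11.413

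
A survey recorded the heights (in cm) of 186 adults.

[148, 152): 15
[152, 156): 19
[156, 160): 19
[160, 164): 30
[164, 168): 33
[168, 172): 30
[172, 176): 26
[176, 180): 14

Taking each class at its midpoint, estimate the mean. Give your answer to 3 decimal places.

Midpoints: 150, 154, 158, 162, 166, 170, 174, 178
Σfm = 15×150 + 19×154 + 19×158 + 30×162 + 33×166 + 30×170 + 26×174 + 14×178 = 30632
n = Σf = 186
Mean = 30632 / 186 = 164.6882

164.688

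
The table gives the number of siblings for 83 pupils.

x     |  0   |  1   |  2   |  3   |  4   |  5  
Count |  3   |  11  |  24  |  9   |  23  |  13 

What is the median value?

Cumulative frequencies: 3, 14, 38, 47, 70, 83
n = 83, so the median is the value in position (n+1)/2 = 42.
Position 42 falls at value 3.

3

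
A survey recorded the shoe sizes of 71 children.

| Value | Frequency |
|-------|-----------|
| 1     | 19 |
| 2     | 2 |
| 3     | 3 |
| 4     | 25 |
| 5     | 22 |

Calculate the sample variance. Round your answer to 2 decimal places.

Values: 1, 2, 3, 4, 5
n = 71, Σfx = 242, mean = 3.4085
Σfx² = 1004
Σf(x − x̄)² = Σfx² − (Σfx)²/n = 1004 − 242²/71 = 179.1549
Sample variance = 179.1549 / 70 = 2.5594

2.56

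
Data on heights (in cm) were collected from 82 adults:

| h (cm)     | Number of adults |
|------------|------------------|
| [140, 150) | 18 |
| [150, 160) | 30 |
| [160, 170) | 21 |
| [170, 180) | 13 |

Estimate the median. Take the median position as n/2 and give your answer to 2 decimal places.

Cumulative frequencies: 18, 48, 69, 82
n = 82; position = n/2 = 41.
This falls in the class [150, 160): L = 150, F = 18, f = 30, h = 10.
Median ≈ 150 + ((41 − 18) / 30) × 10 = 157.6667

157.67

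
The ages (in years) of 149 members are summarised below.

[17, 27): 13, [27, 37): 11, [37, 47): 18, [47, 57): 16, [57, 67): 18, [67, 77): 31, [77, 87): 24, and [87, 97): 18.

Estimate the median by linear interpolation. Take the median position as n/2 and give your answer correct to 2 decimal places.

66.17

Cumulative frequencies: 13, 24, 42, 58, 76, 107, 131, 149
n = 149; position = n/2 = 74.5.
This falls in the class [57, 67): L = 57, F = 58, f = 18, h = 10.
Median ≈ 57 + ((74.5 − 58) / 18) × 10 = 66.1667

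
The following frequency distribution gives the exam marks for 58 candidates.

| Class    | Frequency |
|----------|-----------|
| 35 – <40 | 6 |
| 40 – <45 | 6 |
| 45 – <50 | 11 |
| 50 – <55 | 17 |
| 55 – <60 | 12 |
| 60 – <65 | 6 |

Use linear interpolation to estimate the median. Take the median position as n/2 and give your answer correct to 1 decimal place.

Cumulative frequencies: 6, 12, 23, 40, 52, 58
n = 58; position = n/2 = 29.
This falls in the class 50 – <55: L = 50, F = 23, f = 17, h = 5.
Median ≈ 50 + ((29 − 23) / 17) × 5 = 51.7647

51.8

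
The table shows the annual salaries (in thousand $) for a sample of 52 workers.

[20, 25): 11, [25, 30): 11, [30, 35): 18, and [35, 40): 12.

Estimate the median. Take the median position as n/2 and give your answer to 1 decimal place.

31.1

Cumulative frequencies: 11, 22, 40, 52
n = 52; position = n/2 = 26.
This falls in the class [30, 35): L = 30, F = 22, f = 18, h = 5.
Median ≈ 30 + ((26 − 22) / 18) × 5 = 31.1111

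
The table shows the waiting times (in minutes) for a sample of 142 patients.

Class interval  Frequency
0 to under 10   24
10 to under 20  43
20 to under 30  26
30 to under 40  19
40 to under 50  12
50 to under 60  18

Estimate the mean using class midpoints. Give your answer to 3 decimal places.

25.423

Midpoints: 5, 15, 25, 35, 45, 55
Σfm = 24×5 + 43×15 + 26×25 + 19×35 + 12×45 + 18×55 = 3610
n = Σf = 142
Mean = 3610 / 142 = 25.4225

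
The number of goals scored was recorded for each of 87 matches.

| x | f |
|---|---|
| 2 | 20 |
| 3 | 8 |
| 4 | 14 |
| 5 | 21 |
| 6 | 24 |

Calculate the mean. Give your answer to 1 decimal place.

Values: 2, 3, 4, 5, 6
Σfx = 20×2 + 8×3 + 14×4 + 21×5 + 24×6 = 369
n = Σf = 87
Mean = 369 / 87 = 4.2414

4.2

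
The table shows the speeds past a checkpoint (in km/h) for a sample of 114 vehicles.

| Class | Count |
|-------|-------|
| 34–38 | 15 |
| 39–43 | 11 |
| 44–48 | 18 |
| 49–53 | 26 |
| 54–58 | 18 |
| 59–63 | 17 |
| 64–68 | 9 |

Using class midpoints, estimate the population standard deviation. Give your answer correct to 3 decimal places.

8.931

Midpoints: 36, 41, 46, 51, 56, 61, 66
n = 114, Σfm = 5784, mean = 50.7368
Σfm² = 302554
Σf(m − x̄)² = Σfm² − (Σfm)²/n = 302554 − 5784²/114 = 9092.1053
Population variance = 9092.1053 / 114 = 79.7553
Standard deviation = √79.7553 = 8.9306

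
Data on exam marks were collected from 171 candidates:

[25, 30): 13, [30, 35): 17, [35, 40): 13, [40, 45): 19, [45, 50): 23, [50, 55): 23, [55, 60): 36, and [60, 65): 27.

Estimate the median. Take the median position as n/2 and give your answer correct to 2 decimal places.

50.11

Cumulative frequencies: 13, 30, 43, 62, 85, 108, 144, 171
n = 171; position = n/2 = 85.5.
This falls in the class [50, 55): L = 50, F = 85, f = 23, h = 5.
Median ≈ 50 + ((85.5 − 85) / 23) × 5 = 50.1087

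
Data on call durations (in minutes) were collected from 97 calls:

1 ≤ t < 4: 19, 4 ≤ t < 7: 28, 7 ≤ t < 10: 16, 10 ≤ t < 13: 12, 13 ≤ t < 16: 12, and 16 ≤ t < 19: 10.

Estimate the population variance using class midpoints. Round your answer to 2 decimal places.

Midpoints: 2.5, 5.5, 8.5, 11.5, 14.5, 17.5
n = 97, Σfm = 824.5, mean = 8.5000
Σfm² = 9294.25
Σf(m − x̄)² = Σfm² − (Σfm)²/n = 9294.25 − 824.5²/97 = 2286.0000
Population variance = 2286.0000 / 97 = 23.5670

23.57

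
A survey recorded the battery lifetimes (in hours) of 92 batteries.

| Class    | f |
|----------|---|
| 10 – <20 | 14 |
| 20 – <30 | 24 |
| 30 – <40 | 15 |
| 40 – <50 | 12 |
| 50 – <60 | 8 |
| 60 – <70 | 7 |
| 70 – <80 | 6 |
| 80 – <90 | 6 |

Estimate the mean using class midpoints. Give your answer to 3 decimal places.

Midpoints: 15, 25, 35, 45, 55, 65, 75, 85
Σfm = 14×15 + 24×25 + 15×35 + 12×45 + 8×55 + 7×65 + 6×75 + 6×85 = 3730
n = Σf = 92
Mean = 3730 / 92 = 40.5435

40.543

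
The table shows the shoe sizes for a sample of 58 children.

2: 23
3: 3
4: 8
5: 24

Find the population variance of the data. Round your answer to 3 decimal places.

Values: 2, 3, 4, 5
n = 58, Σfx = 207, mean = 3.5690
Σfx² = 847
Σf(x − x̄)² = Σfx² − (Σfx)²/n = 847 − 207²/58 = 108.2241
Population variance = 108.2241 / 58 = 1.8659

1.866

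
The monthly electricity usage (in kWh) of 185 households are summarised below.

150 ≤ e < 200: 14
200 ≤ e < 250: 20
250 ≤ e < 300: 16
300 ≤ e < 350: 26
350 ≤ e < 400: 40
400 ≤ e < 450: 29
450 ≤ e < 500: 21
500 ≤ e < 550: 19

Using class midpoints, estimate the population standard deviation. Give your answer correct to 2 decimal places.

Midpoints: 175, 225, 275, 325, 375, 425, 475, 525
n = 185, Σfm = 67075, mean = 362.5676
Σfm² = 26235625
Σf(m − x̄)² = Σfm² − (Σfm)²/n = 26235625 − 67075²/185 = 1916405.4054
Population variance = 1916405.4054 / 185 = 10358.9481
Standard deviation = √10358.9481 = 101.7789

101.78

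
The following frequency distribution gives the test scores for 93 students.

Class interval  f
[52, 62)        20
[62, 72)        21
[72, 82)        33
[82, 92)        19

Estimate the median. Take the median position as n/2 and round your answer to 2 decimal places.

Cumulative frequencies: 20, 41, 74, 93
n = 93; position = n/2 = 46.5.
This falls in the class [72, 82): L = 72, F = 41, f = 33, h = 10.
Median ≈ 72 + ((46.5 − 41) / 33) × 10 = 73.6667

73.67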